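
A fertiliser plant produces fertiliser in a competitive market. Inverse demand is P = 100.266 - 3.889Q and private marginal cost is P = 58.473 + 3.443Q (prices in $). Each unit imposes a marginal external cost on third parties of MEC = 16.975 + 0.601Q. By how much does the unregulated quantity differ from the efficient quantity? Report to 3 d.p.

2.572 units

Market equilibrium (private): 58.473 + 3.443Q = 100.266 - 3.889Q → Q_m = 5.7001.
Social marginal cost = private MC + MEC = 75.448 + 4.044Q.
Set SMC = demand: 75.448 + 4.044Q = 100.266 - 3.889Q → Q* = 3.1285.
Gap = |5.7001 − 3.1285| = 2.5716.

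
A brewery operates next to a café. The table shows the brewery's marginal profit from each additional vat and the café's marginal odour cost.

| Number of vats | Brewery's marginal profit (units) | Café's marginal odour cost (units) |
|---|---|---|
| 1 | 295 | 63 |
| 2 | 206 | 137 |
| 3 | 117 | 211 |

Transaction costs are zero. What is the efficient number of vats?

2

Bargaining reaches the level where marginal profit last exceeds marginal odour cost.
That holds through level 2 (206 ≥ 137) but not at 3 (117 < 211).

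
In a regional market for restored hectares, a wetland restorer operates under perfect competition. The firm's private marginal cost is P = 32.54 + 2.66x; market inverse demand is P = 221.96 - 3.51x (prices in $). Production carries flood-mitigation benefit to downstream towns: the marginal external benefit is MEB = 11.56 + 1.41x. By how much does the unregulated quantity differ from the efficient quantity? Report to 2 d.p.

Market equilibrium (private): 32.54 + 2.66x = 221.96 - 3.51x → x_m = 30.7002.
Social marginal cost = private MC − MEB = 20.98 + 1.25x.
Set SMC = demand: 20.98 + 1.25x = 221.96 - 3.51x → x* = 42.2227.
Gap = |30.7002 − 42.2227| = 11.5225.

11.52 units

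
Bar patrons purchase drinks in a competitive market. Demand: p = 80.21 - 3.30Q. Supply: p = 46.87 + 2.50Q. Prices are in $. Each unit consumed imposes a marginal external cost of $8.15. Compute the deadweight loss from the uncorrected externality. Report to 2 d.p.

Market equilibrium (private): 46.87 + 2.50Q = 80.21 - 3.30Q → Q_m = 5.7483.
Social marginal benefit = demand − MEC = 72.06 - 3.30Q.
Set SMB = MC: 72.06 - 3.30Q = 46.87 + 2.50Q → Q* = 4.3431.
The welfare-loss triangle has base |Q_m − Q*| and height MEC(Q_m) (the vertical gap between SMB and MC is zero at Q* and MEC at Q_m).
DWL = ½ × 1.4052 × 8.1500 = 5.7262.

DWL = $5.73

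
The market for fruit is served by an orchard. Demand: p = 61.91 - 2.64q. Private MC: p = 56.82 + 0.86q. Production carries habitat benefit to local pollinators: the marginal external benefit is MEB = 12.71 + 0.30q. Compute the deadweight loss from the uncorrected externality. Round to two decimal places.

Market equilibrium (private): 56.82 + 0.86q = 61.91 - 2.64q → q_m = 1.4543.
Social marginal cost = private MC − MEB = 44.11 + 0.56q.
Set SMC = demand: 44.11 + 0.56q = 61.91 - 2.64q → q* = 5.5625.
The welfare-loss triangle has base |q_m − q*| and height MEB(q_m) (the vertical gap between SMC and demand is zero at q* and MEB at q_m).
DWL = ½ × 4.1082 × 13.1463 = 27.0038.

DWL = 27.00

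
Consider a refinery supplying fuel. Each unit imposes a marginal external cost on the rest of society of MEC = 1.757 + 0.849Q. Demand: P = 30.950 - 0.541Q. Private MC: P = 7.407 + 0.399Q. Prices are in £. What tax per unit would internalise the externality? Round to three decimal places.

tax = £12.096 per unit

Social marginal cost = private MC + MEC = 9.164 + 1.248Q.
Set SMC = demand: 9.164 + 1.248Q = 30.950 - 0.541Q → Q* = 12.1778.
The Pigouvian tax equals MEC at Q*: 1.757 + 0.849×12.1778 = 12.0960.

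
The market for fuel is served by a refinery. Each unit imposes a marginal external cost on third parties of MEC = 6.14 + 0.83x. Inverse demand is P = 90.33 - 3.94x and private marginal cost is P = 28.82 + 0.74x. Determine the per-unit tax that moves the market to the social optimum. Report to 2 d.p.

tax = 14.48 per unit

Social marginal cost = private MC + MEC = 34.96 + 1.57x.
Set SMC = demand: 34.96 + 1.57x = 90.33 - 3.94x → x* = 10.0490.
The Pigouvian tax equals MEC at x*: 6.14 + 0.83×10.0490 = 14.4807.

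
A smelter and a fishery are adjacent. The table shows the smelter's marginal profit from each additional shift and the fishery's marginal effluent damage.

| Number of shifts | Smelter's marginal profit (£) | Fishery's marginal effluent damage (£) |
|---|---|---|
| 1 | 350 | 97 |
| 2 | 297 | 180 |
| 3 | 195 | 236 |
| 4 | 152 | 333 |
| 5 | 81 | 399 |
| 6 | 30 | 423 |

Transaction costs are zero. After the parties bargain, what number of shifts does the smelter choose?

2

Bargaining reaches the level where marginal profit last exceeds marginal effluent damage.
That holds through level 2 (297 ≥ 180) but not at 3 (195 < 236).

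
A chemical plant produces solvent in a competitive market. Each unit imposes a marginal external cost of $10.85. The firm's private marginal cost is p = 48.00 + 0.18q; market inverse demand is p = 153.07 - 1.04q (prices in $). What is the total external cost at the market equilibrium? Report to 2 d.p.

$934.43

Market equilibrium (private): 48.00 + 0.18q = 153.07 - 1.04q → q_m = 86.1230.
Total external cost = MEC × q_m = 10.85 × 86.1230 = 934.4346.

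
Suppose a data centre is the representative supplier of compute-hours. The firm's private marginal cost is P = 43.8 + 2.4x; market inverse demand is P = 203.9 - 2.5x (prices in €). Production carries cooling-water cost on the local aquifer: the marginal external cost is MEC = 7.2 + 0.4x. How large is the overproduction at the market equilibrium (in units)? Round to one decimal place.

3.8 units

Market equilibrium (private): 43.8 + 2.4x = 203.9 - 2.5x → x_m = 32.6735.
Social marginal cost = private MC + MEC = 51.0 + 2.8x.
Set SMC = demand: 51.0 + 2.8x = 203.9 - 2.5x → x* = 28.8491.
Gap = |32.6735 − 28.8491| = 3.8244.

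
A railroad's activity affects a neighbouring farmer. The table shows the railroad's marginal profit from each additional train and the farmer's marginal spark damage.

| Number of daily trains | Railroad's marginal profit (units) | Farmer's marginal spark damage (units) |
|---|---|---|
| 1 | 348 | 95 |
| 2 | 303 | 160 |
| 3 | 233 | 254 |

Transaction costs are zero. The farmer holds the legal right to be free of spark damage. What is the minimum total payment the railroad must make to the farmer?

255

Efficient level: marginal profit ≥ marginal spark damage through level 2, so k* = 2.
With the farmer holding the right, the railroad must at least compensate total damage at k*: 95 + 160 = 255.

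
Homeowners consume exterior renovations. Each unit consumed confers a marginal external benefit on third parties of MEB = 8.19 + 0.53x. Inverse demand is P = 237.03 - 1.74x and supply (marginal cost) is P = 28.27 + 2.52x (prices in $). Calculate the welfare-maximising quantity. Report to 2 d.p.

x* = 58.16

Social marginal benefit = demand + MEB = 245.22 - 1.21x.
Set SMB = MC: 245.22 - 1.21x = 28.27 + 2.52x → x* = 58.1635.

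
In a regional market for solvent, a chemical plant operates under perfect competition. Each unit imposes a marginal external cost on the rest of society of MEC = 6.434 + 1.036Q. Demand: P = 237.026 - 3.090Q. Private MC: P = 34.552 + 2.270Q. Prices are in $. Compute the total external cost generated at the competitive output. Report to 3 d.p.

$982.205

Market equilibrium (private): 34.552 + 2.270Q = 237.026 - 3.090Q → Q_m = 37.7750.
Total external cost = ∫₀^{Q_m} (6.434 + 1.036Q) dQ = 6.434×37.7750 + ½×1.036×37.7750² = 982.2048.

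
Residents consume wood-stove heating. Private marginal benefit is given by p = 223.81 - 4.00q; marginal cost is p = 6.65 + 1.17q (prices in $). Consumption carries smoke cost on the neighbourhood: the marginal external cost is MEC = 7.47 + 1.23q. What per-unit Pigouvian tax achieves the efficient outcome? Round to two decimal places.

Social marginal benefit = demand − MEC = 216.34 - 5.23q.
Set SMB = MC: 216.34 - 5.23q = 6.65 + 1.17q → q* = 32.7641.
The Pigouvian tax equals MEC at q*: 7.47 + 1.23×32.7641 = 47.7698.

tax = $47.77 per unit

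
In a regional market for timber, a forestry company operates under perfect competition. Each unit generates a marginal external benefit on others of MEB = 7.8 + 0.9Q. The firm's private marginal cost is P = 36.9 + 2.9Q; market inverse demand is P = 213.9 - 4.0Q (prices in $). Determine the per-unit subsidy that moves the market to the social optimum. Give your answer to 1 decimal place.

subsidy = $35.5 per unit

Social marginal cost = private MC − MEB = 29.1 + 2.0Q.
Set SMC = demand: 29.1 + 2.0Q = 213.9 - 4.0Q → Q* = 30.8000.
The Pigouvian subsidy equals MEB at Q*: 7.8 + 0.9×30.8000 = 35.5200.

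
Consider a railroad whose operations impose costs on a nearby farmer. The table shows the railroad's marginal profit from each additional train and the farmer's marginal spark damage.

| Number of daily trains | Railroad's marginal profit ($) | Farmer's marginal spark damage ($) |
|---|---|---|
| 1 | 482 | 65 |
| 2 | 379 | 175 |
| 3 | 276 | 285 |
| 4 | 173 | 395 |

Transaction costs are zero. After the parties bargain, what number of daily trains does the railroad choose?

2

Bargaining reaches the level where marginal profit last exceeds marginal spark damage.
That holds through level 2 (379 ≥ 175) but not at 3 (276 < 285).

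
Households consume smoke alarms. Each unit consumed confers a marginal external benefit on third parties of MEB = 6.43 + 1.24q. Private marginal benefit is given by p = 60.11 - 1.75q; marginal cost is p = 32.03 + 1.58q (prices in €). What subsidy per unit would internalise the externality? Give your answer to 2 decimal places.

subsidy = €26.90 per unit

Social marginal benefit = demand + MEB = 66.54 - 0.51q.
Set SMB = MC: 66.54 - 0.51q = 32.03 + 1.58q → q* = 16.5120.
The Pigouvian subsidy equals MEB at q*: 6.43 + 1.24×16.5120 = 26.9049.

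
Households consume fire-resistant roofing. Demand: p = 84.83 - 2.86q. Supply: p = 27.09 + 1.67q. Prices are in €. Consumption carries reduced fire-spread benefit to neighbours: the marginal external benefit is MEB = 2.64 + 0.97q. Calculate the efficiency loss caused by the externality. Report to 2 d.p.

Market equilibrium (private): 27.09 + 1.67q = 84.83 - 2.86q → q_m = 12.7461.
Social marginal benefit = demand + MEB = 87.47 - 1.89q.
Set SMB = MC: 87.47 - 1.89q = 27.09 + 1.67q → q* = 16.9607.
The welfare-loss triangle has base |q_m − q*| and height MEB(q_m) (the vertical gap between SMB and MC is zero at q* and MEB at q_m).
DWL = ½ × 4.2146 × 15.0038 = 31.6175.

DWL = €31.62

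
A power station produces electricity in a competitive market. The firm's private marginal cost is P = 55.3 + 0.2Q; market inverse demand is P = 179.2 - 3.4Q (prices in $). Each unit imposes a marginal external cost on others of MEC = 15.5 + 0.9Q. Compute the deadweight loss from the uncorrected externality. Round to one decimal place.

DWL = $240.0

Market equilibrium (private): 55.3 + 0.2Q = 179.2 - 3.4Q → Q_m = 34.4167.
Social marginal cost = private MC + MEC = 70.8 + 1.1Q.
Set SMC = demand: 70.8 + 1.1Q = 179.2 - 3.4Q → Q* = 24.0889.
Between Q* and Q_m the wedge SMC − demand runs linearly from 0 to MEC(Q_m), so the loss is a triangle.
DWL = ½ × 10.3278 × 46.4750 = 239.9923.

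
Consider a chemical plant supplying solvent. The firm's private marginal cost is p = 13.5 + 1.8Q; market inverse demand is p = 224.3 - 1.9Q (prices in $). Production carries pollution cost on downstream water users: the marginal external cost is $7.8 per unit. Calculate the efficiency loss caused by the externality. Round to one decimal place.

Market equilibrium (private): 13.5 + 1.8Q = 224.3 - 1.9Q → Q_m = 56.9730.
Social marginal cost = private MC + MEC = 21.3 + 1.8Q.
Set SMC = demand: 21.3 + 1.8Q = 224.3 - 1.9Q → Q* = 54.8649.
The welfare-loss triangle has base |Q_m − Q*| and height MEC(Q_m) (the vertical gap between SMC and demand is zero at Q* and MEC at Q_m).
DWL = ½ × 2.1081 × 7.8000 = 8.2216.

DWL = $8.2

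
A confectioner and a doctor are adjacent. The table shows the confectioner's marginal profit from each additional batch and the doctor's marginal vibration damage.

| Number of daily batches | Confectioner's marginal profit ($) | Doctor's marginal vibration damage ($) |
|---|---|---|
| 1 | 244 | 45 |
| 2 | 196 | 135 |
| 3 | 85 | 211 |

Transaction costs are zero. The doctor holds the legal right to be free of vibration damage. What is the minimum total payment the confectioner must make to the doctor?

$180

Efficient level: marginal profit ≥ marginal vibration damage through level 2, so k* = 2.
With the doctor holding the right, the confectioner must at least compensate total damage at k*: 45 + 135 = 180.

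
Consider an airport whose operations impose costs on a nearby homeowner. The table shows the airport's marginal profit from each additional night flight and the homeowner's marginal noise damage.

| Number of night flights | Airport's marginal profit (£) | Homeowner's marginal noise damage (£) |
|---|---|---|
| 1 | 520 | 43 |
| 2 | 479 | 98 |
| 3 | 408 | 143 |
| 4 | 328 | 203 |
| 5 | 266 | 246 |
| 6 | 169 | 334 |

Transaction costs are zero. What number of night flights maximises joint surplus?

Bargaining reaches the level where marginal profit last exceeds marginal noise damage.
That holds through level 5 (266 ≥ 246) but not at 6 (169 < 334).

5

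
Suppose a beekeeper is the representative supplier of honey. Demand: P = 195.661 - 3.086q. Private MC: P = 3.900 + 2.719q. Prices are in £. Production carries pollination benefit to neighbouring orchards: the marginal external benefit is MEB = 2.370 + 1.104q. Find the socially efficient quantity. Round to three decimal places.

q* = 41.296

Social marginal cost = private MC − MEB = 1.530 + 1.615q.
Set SMC = demand: 1.530 + 1.615q = 195.661 - 3.086q → q* = 41.2957.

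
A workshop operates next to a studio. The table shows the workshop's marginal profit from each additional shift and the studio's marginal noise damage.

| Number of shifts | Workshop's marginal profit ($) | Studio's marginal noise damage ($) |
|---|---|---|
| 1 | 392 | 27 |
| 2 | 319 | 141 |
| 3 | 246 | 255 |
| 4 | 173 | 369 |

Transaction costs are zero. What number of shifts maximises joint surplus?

2

Bargaining reaches the level where marginal profit last exceeds marginal noise damage.
That holds through level 2 (319 ≥ 141) but not at 3 (246 < 255).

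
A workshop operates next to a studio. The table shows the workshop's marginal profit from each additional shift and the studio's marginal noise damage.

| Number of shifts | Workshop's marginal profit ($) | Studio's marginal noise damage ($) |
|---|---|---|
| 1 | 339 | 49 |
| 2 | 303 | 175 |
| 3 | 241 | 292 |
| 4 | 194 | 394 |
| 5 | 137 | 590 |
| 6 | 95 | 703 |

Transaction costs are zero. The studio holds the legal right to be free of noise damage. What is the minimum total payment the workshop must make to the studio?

$224

Efficient level: marginal profit ≥ marginal noise damage through level 2, so k* = 2.
With the studio holding the right, the workshop must at least compensate total damage at k*: 49 + 175 = 224.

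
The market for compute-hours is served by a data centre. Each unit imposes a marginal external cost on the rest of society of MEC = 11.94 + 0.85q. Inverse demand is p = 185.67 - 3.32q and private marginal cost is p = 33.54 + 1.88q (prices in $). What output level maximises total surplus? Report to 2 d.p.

q* = 23.17

Social marginal cost = private MC + MEC = 45.48 + 2.73q.
Set SMC = demand: 45.48 + 2.73q = 185.67 - 3.32q → q* = 23.1719.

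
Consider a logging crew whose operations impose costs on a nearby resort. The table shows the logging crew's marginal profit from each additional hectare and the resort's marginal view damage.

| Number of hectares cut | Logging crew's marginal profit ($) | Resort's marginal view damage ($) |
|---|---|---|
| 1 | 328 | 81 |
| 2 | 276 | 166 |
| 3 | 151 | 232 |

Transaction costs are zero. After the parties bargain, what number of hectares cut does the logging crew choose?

Bargaining reaches the level where marginal profit last exceeds marginal view damage.
That holds through level 2 (276 ≥ 166) but not at 3 (151 < 232).

2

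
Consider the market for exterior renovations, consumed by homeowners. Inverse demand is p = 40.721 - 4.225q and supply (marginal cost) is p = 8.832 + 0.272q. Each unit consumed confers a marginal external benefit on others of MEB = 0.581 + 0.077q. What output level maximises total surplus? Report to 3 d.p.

q* = 7.346

Social marginal benefit = demand + MEB = 41.302 - 4.148q.
Set SMB = MC: 41.302 - 4.148q = 8.832 + 0.272q → q* = 7.3462.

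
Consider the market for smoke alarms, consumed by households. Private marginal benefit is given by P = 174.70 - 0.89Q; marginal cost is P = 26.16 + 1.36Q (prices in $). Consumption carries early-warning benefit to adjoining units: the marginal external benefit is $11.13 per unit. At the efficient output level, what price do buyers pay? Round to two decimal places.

Social marginal benefit = demand + MEB = 185.83 - 0.89Q.
Set SMB = MC: 185.83 - 0.89Q = 26.16 + 1.36Q → Q* = 70.9644.
Consumer price on the demand curve at Q*: 174.70 − 0.89×70.9644 = 111.5417.

P = $111.54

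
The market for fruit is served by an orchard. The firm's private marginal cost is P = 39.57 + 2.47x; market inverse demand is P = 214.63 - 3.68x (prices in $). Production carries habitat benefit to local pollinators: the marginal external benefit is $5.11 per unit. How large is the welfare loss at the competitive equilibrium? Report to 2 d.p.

DWL = $2.12

Market equilibrium (private): 39.57 + 2.47x = 214.63 - 3.68x → x_m = 28.4650.
Social marginal cost = private MC − MEB = 34.46 + 2.47x.
Set SMC = demand: 34.46 + 2.47x = 214.63 - 3.68x → x* = 29.2959.
Between x* and x_m the wedge demand − SMC runs linearly from 0 to MEB(x_m), so the loss is a triangle.
DWL = ½ × 0.8309 × 5.1100 = 2.1229.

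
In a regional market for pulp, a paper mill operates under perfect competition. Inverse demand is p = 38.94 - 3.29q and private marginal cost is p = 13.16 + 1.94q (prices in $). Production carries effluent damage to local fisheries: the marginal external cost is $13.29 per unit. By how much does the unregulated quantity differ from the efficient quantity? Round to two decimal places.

2.54 units

Market equilibrium (private): 13.16 + 1.94q = 38.94 - 3.29q → q_m = 4.9293.
Social marginal cost = private MC + MEC = 26.45 + 1.94q.
Set SMC = demand: 26.45 + 1.94q = 38.94 - 3.29q → q* = 2.3881.
Gap = |4.9293 − 2.3881| = 2.5412.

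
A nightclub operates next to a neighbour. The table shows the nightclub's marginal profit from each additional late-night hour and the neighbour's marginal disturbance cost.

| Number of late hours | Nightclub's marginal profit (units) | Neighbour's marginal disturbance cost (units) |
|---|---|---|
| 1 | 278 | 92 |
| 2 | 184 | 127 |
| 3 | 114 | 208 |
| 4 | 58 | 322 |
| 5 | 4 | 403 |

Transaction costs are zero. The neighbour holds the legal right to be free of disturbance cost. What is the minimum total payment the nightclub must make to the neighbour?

Efficient level: marginal profit ≥ marginal disturbance cost through level 2, so k* = 2.
With the neighbour holding the right, the nightclub must at least compensate total damage at k*: 92 + 127 = 219.

219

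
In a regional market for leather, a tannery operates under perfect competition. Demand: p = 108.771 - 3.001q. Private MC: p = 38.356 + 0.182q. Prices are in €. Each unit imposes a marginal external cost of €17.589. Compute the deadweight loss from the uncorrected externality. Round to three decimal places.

DWL = €48.598

Market equilibrium (private): 38.356 + 0.182q = 108.771 - 3.001q → q_m = 22.1222.
Social marginal cost = private MC + MEC = 55.945 + 0.182q.
Set SMC = demand: 55.945 + 0.182q = 108.771 - 3.001q → q* = 16.5963.
Between q* and q_m the wedge SMC − demand runs linearly from 0 to MEC(q_m), so the loss is a triangle.
DWL = ½ × 5.5259 × 17.5890 = 48.5975.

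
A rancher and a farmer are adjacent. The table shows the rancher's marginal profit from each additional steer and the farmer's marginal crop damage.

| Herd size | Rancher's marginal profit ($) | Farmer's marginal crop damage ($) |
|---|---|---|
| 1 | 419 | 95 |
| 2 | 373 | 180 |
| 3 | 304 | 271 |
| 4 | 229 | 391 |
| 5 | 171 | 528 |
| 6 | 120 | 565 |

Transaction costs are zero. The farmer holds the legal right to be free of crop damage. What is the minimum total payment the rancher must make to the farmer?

Efficient level: marginal profit ≥ marginal crop damage through level 3, so k* = 3.
With the farmer holding the right, the rancher must at least compensate total damage at k*: 95 + 180 + 271 = 546.

$546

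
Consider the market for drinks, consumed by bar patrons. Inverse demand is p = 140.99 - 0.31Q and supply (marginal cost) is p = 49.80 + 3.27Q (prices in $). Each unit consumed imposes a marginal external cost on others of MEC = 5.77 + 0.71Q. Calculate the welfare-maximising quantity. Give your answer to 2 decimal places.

Q* = 19.91

Social marginal benefit = demand − MEC = 135.22 - 1.02Q.
Set SMB = MC: 135.22 - 1.02Q = 49.80 + 3.27Q → Q* = 19.9114.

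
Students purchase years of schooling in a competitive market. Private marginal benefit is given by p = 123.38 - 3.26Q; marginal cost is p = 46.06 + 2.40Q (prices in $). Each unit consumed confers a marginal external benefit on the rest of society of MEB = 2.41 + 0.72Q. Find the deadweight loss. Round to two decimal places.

Market equilibrium (private): 46.06 + 2.40Q = 123.38 - 3.26Q → Q_m = 13.6608.
Social marginal benefit = demand + MEB = 125.79 - 2.54Q.
Set SMB = MC: 125.79 - 2.54Q = 46.06 + 2.40Q → Q* = 16.1397.
Height of the DWL triangle at Q_m is SMB(Q_m) − MC(Q_m) = MEB(Q_m) = 12.2458.
DWL = ½ × 2.4789 × 12.2458 = 15.1781.

DWL = $15.18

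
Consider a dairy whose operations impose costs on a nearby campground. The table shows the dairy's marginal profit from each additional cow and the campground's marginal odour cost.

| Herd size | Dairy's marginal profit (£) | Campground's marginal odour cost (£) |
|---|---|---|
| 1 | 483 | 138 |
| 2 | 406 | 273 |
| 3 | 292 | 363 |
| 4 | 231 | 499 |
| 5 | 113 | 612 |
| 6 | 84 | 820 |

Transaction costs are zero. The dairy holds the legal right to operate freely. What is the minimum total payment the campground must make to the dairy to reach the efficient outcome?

Left alone the dairy would choose level 6 (marginal profit stays positive).
Efficient level: k* = 2 (marginal profit ≥ marginal odour cost through 2).
The campground must at least cover the dairy's forgone profit from cutting 6→2: 292 + 231 + 113 + 84 = 720.

£720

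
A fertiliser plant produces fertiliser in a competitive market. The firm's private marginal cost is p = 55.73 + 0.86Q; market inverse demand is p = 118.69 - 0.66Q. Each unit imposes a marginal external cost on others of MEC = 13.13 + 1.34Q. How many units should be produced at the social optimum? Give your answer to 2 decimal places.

Q* = 17.42

Social marginal cost = private MC + MEC = 68.86 + 2.20Q.
Set SMC = demand: 68.86 + 2.20Q = 118.69 - 0.66Q → Q* = 17.4231.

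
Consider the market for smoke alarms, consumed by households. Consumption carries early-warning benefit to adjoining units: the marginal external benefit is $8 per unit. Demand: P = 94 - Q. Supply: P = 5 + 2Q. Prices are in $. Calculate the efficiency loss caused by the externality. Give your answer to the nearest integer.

DWL = $11

Market equilibrium (private): 5 + 2Q = 94 - Q → Q_m = 29.6667.
Social marginal benefit = demand + MEB = 102 - Q.
Set SMB = MC: 102 - Q = 5 + 2Q → Q* = 32.3333.
Height of the DWL triangle at Q_m is SMB(Q_m) − MC(Q_m) = MEB(Q_m) = 8.0000.
DWL = ½ × 2.6666 × 8.0000 = 10.6664.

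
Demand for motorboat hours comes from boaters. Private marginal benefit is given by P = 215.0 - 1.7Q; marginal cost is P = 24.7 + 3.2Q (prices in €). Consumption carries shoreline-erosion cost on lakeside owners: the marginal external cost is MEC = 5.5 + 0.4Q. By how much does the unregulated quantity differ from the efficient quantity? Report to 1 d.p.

Market equilibrium (private): 24.7 + 3.2Q = 215.0 - 1.7Q → Q_m = 38.8367.
Social marginal benefit = demand − MEC = 209.5 - 2.1Q.
Set SMB = MC: 209.5 - 2.1Q = 24.7 + 3.2Q → Q* = 34.8679.
Gap = |38.8367 − 34.8679| = 3.9688.

4.0 units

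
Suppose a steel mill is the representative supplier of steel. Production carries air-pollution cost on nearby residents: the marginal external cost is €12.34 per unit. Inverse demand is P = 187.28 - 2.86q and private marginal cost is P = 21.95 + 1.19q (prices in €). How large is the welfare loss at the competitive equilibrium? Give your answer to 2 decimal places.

DWL = €18.80

Market equilibrium (private): 21.95 + 1.19q = 187.28 - 2.86q → q_m = 40.8222.
Social marginal cost = private MC + MEC = 34.29 + 1.19q.
Set SMC = demand: 34.29 + 1.19q = 187.28 - 2.86q → q* = 37.7753.
The welfare-loss triangle has base |q_m − q*| and height MEC(q_m) (the vertical gap between SMC and demand is zero at q* and MEC at q_m).
DWL = ½ × 3.0469 × 12.3400 = 18.7994.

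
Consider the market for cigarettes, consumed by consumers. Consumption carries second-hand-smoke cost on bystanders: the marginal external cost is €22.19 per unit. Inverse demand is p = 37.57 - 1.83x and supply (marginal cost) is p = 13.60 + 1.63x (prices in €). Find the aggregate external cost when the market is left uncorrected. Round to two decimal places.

€153.73

Market equilibrium (private): 13.60 + 1.63x = 37.57 - 1.83x → x_m = 6.9277.
Total external cost = MEC × x_m = 22.19 × 6.9277 = 153.7257.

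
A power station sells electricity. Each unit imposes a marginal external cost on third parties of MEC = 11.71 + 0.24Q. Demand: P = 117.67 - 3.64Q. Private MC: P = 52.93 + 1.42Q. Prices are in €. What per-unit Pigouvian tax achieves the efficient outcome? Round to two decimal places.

Social marginal cost = private MC + MEC = 64.64 + 1.66Q.
Set SMC = demand: 64.64 + 1.66Q = 117.67 - 3.64Q → Q* = 10.0057.
The Pigouvian tax equals MEC at Q*: 11.71 + 0.24×10.0057 = 14.1114.

tax = €14.11 per unit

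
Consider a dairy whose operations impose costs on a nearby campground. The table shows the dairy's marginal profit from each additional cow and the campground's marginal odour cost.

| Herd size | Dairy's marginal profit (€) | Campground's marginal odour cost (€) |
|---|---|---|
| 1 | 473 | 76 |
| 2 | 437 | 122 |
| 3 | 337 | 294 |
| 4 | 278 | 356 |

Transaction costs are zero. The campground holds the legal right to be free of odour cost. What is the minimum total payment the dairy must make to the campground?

€492

Efficient level: marginal profit ≥ marginal odour cost through level 3, so k* = 3.
With the campground holding the right, the dairy must at least compensate total damage at k*: 76 + 122 + 294 = 492.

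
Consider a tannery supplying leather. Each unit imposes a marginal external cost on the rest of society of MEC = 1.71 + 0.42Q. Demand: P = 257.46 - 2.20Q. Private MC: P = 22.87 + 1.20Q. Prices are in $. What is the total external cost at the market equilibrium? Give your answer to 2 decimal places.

$1117.71

Market equilibrium (private): 22.87 + 1.20Q = 257.46 - 2.20Q → Q_m = 68.9971.
Total external cost = ∫₀^{Q_m} (1.71 + 0.42Q) dQ = 1.71×68.9971 + ½×0.42×68.9971² = 1117.7110.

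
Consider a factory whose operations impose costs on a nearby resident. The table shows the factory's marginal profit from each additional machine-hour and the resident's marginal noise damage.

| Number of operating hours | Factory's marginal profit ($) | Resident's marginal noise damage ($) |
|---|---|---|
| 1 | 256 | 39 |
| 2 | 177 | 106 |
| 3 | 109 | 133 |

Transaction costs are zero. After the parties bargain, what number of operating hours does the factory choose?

2

Bargaining reaches the level where marginal profit last exceeds marginal noise damage.
That holds through level 2 (177 ≥ 106) but not at 3 (109 < 133).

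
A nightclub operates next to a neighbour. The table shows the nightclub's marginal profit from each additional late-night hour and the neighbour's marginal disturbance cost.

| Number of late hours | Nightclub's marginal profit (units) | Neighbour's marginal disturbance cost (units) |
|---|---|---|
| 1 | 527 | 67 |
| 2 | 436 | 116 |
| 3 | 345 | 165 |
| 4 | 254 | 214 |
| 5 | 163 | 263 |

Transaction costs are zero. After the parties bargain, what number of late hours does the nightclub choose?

4

Bargaining reaches the level where marginal profit last exceeds marginal disturbance cost.
That holds through level 4 (254 ≥ 214) but not at 5 (163 < 263).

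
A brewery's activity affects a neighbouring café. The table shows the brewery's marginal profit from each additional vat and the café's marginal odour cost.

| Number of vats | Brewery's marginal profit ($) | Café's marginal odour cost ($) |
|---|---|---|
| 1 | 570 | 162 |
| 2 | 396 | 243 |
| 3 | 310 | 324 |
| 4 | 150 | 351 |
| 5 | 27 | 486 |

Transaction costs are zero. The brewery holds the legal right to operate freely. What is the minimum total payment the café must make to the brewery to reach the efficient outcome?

Left alone the brewery would choose level 5 (marginal profit stays positive).
Efficient level: k* = 2 (marginal profit ≥ marginal odour cost through 2).
The café must at least cover the brewery's forgone profit from cutting 5→2: 310 + 150 + 27 = 487.

$487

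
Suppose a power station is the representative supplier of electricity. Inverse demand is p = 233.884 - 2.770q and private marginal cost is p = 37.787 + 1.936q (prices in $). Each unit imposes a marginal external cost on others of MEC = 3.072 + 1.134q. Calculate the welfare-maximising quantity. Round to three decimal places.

q* = 33.052

Social marginal cost = private MC + MEC = 40.859 + 3.070q.
Set SMC = demand: 40.859 + 3.070q = 233.884 - 2.770q → q* = 33.0522.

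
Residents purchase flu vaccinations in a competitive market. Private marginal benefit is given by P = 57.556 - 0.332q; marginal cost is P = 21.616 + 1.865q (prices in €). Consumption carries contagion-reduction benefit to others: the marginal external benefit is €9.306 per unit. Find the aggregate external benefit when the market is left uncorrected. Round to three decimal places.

€152.234

Market equilibrium (private): 21.616 + 1.865q = 57.556 - 0.332q → q_m = 16.3587.
Total external benefit = MEB × q_m = 9.306 × 16.3587 = 152.2341.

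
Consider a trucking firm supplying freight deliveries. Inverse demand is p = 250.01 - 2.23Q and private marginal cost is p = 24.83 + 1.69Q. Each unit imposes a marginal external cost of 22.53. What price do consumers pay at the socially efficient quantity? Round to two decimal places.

Social marginal cost = private MC + MEC = 47.36 + 1.69Q.
Set SMC = demand: 47.36 + 1.69Q = 250.01 - 2.23Q → Q* = 51.6964.
Consumer price on the demand curve at Q*: 250.01 − 2.23×51.6964 = 134.7270.

P = 134.73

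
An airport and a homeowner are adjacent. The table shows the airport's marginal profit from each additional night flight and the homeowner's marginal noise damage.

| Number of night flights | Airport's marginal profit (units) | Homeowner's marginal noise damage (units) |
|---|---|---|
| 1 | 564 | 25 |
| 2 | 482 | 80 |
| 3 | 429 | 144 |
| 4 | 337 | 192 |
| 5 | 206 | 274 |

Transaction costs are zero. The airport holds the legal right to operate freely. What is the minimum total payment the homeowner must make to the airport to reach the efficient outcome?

Left alone the airport would choose level 5 (marginal profit stays positive).
Efficient level: k* = 4 (marginal profit ≥ marginal noise damage through 4).
The homeowner must at least cover the airport's forgone profit from cutting 5→4: 206 = 206.

206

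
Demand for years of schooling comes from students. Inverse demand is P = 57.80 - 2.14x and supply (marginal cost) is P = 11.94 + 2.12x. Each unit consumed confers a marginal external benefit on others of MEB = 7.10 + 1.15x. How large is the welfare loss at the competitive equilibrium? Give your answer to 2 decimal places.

Market equilibrium (private): 11.94 + 2.12x = 57.80 - 2.14x → x_m = 10.7653.
Social marginal benefit = demand + MEB = 64.90 - 0.99x.
Set SMB = MC: 64.90 - 0.99x = 11.94 + 2.12x → x* = 17.0289.
The welfare-loss triangle has base |x_m − x*| and height MEB(x_m) (the vertical gap between SMB and MC is zero at x* and MEB at x_m).
DWL = ½ × 6.2636 × 19.4800 = 61.0075.

DWL = 61.01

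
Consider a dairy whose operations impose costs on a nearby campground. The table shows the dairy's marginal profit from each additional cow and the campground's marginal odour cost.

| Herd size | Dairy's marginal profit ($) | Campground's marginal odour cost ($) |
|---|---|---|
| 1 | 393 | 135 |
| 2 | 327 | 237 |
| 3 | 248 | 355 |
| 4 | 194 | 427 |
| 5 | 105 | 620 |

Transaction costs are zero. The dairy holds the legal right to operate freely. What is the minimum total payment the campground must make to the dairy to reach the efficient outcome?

$547

Left alone the dairy would choose level 5 (marginal profit stays positive).
Efficient level: k* = 2 (marginal profit ≥ marginal odour cost through 2).
The campground must at least cover the dairy's forgone profit from cutting 5→2: 248 + 194 + 105 = 547.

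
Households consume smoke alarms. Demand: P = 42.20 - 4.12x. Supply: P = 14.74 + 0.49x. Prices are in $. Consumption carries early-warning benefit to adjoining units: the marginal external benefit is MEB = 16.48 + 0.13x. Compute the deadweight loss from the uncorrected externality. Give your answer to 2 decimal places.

Market equilibrium (private): 14.74 + 0.49x = 42.20 - 4.12x → x_m = 5.9566.
Social marginal benefit = demand + MEB = 58.68 - 3.99x.
Set SMB = MC: 58.68 - 3.99x = 14.74 + 0.49x → x* = 9.8080.
The loss is the area between SMB and MC from x* to x_m; with linear curves that's a triangle of height MEB(x_m).
DWL = ½ × 3.8514 × 17.2544 = 33.2268.

DWL = $33.23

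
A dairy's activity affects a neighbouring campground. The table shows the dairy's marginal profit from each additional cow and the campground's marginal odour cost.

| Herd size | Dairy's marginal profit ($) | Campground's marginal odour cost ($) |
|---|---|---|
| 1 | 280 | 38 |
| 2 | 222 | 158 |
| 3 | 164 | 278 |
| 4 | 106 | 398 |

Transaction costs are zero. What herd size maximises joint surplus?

Bargaining reaches the level where marginal profit last exceeds marginal odour cost.
That holds through level 2 (222 ≥ 158) but not at 3 (164 < 278).

2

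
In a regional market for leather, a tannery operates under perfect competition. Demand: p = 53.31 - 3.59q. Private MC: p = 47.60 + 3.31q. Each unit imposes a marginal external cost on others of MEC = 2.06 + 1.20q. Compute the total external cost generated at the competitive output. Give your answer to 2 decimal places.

2.12

Market equilibrium (private): 47.60 + 3.31q = 53.31 - 3.59q → q_m = 0.8275.
Total external cost = ∫₀^{q_m} (2.06 + 1.20q) dq = 2.06×0.8275 + ½×1.20×0.8275² = 2.1155.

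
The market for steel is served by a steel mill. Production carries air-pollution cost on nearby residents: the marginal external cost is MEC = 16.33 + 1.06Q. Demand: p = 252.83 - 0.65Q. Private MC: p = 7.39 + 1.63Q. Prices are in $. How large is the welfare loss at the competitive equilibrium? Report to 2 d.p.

DWL = $2547.02

Market equilibrium (private): 7.39 + 1.63Q = 252.83 - 0.65Q → Q_m = 107.6491.
Social marginal cost = private MC + MEC = 23.72 + 2.69Q.
Set SMC = demand: 23.72 + 2.69Q = 252.83 - 0.65Q → Q* = 68.5958.
The loss is the area between SMC and demand from Q* to Q_m; with linear curves that's a triangle of height MEC(Q_m).
DWL = ½ × 39.0533 × 130.4381 = 2547.0191.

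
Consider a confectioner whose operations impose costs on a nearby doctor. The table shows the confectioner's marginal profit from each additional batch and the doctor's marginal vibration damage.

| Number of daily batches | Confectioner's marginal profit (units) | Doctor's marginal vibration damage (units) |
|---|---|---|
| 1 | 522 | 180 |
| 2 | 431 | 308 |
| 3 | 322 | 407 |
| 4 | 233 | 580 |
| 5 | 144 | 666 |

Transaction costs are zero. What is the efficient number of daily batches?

Bargaining reaches the level where marginal profit last exceeds marginal vibration damage.
That holds through level 2 (431 ≥ 308) but not at 3 (322 < 407).

2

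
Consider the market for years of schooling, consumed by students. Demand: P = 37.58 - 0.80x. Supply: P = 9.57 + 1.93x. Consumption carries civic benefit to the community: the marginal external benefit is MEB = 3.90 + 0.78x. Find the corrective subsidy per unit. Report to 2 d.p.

Social marginal benefit = demand + MEB = 41.48 - 0.02x.
Set SMB = MC: 41.48 - 0.02x = 9.57 + 1.93x → x* = 16.3641.
The Pigouvian subsidy equals MEB at x*: 3.90 + 0.78×16.3641 = 16.6640.

subsidy = 16.66 per unit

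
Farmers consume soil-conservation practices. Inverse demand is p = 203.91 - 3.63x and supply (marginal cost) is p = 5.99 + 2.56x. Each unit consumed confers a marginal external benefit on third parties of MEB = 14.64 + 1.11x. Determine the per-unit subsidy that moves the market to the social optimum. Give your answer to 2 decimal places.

Social marginal benefit = demand + MEB = 218.55 - 2.52x.
Set SMB = MC: 218.55 - 2.52x = 5.99 + 2.56x → x* = 41.8425.
The Pigouvian subsidy equals MEB at x*: 14.64 + 1.11×41.8425 = 61.0852.

subsidy = 61.09 per unit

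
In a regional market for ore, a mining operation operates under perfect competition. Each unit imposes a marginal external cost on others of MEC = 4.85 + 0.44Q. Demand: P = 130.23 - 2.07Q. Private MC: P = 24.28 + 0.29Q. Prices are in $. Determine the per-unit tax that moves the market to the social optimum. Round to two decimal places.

Social marginal cost = private MC + MEC = 29.13 + 0.73Q.
Set SMC = demand: 29.13 + 0.73Q = 130.23 - 2.07Q → Q* = 36.1071.
The Pigouvian tax equals MEC at Q*: 4.85 + 0.44×36.1071 = 20.7371.

tax = $20.74 per unit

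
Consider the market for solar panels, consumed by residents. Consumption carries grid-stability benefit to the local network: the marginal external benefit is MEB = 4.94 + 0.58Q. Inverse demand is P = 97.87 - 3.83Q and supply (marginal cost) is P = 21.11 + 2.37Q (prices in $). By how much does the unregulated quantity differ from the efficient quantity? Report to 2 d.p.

Market equilibrium (private): 21.11 + 2.37Q = 97.87 - 3.83Q → Q_m = 12.3806.
Social marginal benefit = demand + MEB = 102.81 - 3.25Q.
Set SMB = MC: 102.81 - 3.25Q = 21.11 + 2.37Q → Q* = 14.5374.
Gap = |12.3806 − 14.5374| = 2.1568.

2.16 units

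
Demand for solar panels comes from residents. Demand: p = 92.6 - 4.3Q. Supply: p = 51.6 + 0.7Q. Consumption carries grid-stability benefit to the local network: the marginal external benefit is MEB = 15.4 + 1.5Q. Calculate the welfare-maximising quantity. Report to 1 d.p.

Social marginal benefit = demand + MEB = 108.0 - 2.8Q.
Set SMB = MC: 108.0 - 2.8Q = 51.6 + 0.7Q → Q* = 16.1143.

Q* = 16.1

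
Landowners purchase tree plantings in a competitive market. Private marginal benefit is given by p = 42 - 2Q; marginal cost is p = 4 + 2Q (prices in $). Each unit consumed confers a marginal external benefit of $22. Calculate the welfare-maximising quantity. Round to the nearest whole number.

Q* = 15

Social marginal benefit = demand + MEB = 64 - 2Q.
Set SMB = MC: 64 - 2Q = 4 + 2Q → Q* = 15.0000.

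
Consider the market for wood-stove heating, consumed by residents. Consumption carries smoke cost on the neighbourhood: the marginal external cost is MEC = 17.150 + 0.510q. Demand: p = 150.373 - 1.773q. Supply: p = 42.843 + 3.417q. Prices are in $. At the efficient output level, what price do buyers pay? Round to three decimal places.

P = $122.260

Social marginal benefit = demand − MEC = 133.223 - 2.283q.
Set SMB = MC: 133.223 - 2.283q = 42.843 + 3.417q → q* = 15.8561.
Consumer price on the demand curve at q*: 150.373 − 1.773×15.8561 = 122.2601.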